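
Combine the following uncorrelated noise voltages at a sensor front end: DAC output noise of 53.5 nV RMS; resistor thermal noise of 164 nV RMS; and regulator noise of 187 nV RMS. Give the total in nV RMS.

254 nV

Uncorrelated sources add in power (mean-square): V_tot = √(ΣV_i²)
V_tot = √[(5.35×10⁻⁸)² + (1.64×10⁻⁷)² + (1.87×10⁻⁷)²] = 2.54×10⁻⁷ V = 254 nV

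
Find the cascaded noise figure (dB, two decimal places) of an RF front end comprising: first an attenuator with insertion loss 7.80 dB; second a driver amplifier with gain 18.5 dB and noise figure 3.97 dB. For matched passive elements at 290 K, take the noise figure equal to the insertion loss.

11.77 dB

Convert to linear (a loss of L dB is a gain of −L dB): F_i = 10^(NF_i/10), G_i = 10^(G_i,dB/10)
  Stage 1: F_1 = 10^(7.80/10) = 6.026, G_1 = 10^(−7.80/10) = 0.1660
  Stage 2: F_2 = 10^(3.97/10) = 2.495, G_2 = 10^(18.5/10) = 70.79
Friis cascade:
  F = 6.026 + (2.495 − 1)/0.1660 = 15.03
NF = 10 log₁₀(15.03) = 11.77 dB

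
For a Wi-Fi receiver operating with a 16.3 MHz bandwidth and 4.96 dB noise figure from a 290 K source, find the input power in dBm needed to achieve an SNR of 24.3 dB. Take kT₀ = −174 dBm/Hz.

Sensitivity = −174 + 10 log₁₀(B) + NF + SNR_min
= −174 + 72.12 + 4.96 + 24.3
= −72.62 dBm → −72.6 dBm

−72.6 dBm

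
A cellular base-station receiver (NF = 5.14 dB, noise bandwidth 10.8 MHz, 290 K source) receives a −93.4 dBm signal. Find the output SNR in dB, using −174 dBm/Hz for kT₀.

Noise floor: N = −174 + 10 log₁₀(B) + NF
10 log₁₀(1.08×10⁷) = 70.33 dB
N = −174 + 70.33 + 5.14 = −98.53 dBm
SNR = P_sig − N = −93.4 − (−98.53) = 5.13 dB → 5.1 dB

5.1 dB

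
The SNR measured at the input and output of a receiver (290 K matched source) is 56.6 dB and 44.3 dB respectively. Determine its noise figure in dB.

12.3 dB

NF (dB) = SNR_in(dB) − SNR_out(dB) when the source is at T₀
NF = 56.6 − 44.3 = 12.3 dB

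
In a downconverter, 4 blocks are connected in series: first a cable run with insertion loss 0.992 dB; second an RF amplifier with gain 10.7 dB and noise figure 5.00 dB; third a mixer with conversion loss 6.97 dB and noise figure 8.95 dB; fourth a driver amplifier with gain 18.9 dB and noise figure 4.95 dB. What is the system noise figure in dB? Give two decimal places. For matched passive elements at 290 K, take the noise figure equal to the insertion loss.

Convert to linear (a loss of L dB is a gain of −L dB): F_i = 10^(NF_i/10), G_i = 10^(G_i,dB/10)
  Stage 1: F_1 = 10^(0.992/10) = 1.257, G_1 = 10^(−0.992/10) = 0.7958
  Stage 2: F_2 = 10^(5.00/10) = 3.162, G_2 = 10^(10.7/10) = 11.75
  Stage 3: F_3 = 10^(8.95/10) = 7.852, G_3 = 10^(−6.97/10) = 0.2009
  Stage 4: F_4 = 10^(4.95/10) = 3.126, G_4 = 10^(18.9/10) = 77.62
Friis cascade:
  F = 1.257 + (3.162 − 1)/0.7958 + (7.852 − 1)/9.350 + (3.126 − 1)/1.878 = 5.838
NF = 10 log₁₀(5.838) = 7.66 dB

7.66 dB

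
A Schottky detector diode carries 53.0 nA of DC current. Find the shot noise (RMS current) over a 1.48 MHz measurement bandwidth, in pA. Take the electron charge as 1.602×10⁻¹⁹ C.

I_n = √(2qI·B)
2qI·B = 2 × 1.602×10⁻¹⁹ × 5.30×10⁻⁸ × 1.48×10⁶ = 2.51×10⁻²⁰ A²
I_n = √(2.51×10⁻²⁰) = 1.59×10⁻¹⁰ A = 159 pA

159 pA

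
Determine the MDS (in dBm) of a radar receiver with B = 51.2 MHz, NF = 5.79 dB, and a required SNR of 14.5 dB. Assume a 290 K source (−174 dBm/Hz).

−76.6 dBm

Sensitivity = −174 + 10 log₁₀(B) + NF + SNR_min
= −174 + 77.09 + 5.79 + 14.5
= −76.62 dBm → −76.6 dBm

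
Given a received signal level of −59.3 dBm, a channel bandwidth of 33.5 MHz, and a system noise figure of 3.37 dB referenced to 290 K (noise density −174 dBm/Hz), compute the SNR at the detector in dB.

Noise floor: N = −174 + 10 log₁₀(B) + NF
10 log₁₀(3.35×10⁷) = 75.25 dB
N = −174 + 75.25 + 3.37 = −95.38 dBm
SNR = P_sig − N = −59.3 − (−95.38) = 36.08 dB → 36.1 dB

36.1 dB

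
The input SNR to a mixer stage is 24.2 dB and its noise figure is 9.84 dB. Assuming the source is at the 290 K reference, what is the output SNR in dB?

By definition F = SNR_in/SNR_out, so in dB: SNR_out = SNR_in − NF
SNR_out = 24.2 − 9.84 = 14.36 dB

14.36 dB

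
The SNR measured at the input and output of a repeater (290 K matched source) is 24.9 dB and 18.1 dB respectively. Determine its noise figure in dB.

6.8 dB

NF (dB) = SNR_in(dB) − SNR_out(dB) when the source is at T₀
NF = 24.9 − 18.1 = 6.8 dB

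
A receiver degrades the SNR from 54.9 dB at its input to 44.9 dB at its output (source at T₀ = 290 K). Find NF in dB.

NF (dB) = SNR_in(dB) − SNR_out(dB) when the source is at T₀
NF = 54.9 − 44.9 = 10.0 dB

10.0 dB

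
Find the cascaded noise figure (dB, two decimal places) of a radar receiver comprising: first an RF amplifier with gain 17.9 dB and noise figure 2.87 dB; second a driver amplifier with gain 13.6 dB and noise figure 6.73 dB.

3.00 dB

Convert to linear (a loss of L dB is a gain of −L dB): F_i = 10^(NF_i/10), G_i = 10^(G_i,dB/10)
  Stage 1: F_1 = 10^(2.87/10) = 1.936, G_1 = 10^(17.9/10) = 61.66
  Stage 2: F_2 = 10^(6.73/10) = 4.710, G_2 = 10^(13.6/10) = 22.91
Friis cascade:
  F = 1.936 + (4.710 − 1)/61.66 = 1.997
NF = 10 log₁₀(1.997) = 3.00 dB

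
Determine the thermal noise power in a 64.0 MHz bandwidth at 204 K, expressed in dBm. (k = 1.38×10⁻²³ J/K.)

P_n = kTB = 1.38×10⁻²³ × 204 × 6.40×10⁷ = 1.80×10⁻¹³ W
In dBm: 10 log₁₀(1.80×10⁻¹³ / 10⁻³) = −97.4 dBm

−97.4 dBm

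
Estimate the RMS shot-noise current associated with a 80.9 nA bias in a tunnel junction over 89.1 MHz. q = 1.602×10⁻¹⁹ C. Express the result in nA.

I_n = √(2qI·B)
2qI·B = 2 × 1.602×10⁻¹⁹ × 8.09×10⁻⁸ × 8.91×10⁷ = 2.31×10⁻¹⁸ A²
I_n = √(2.31×10⁻¹⁸) = 1.52×10⁻⁹ A = 1.52 nA

1.52 nA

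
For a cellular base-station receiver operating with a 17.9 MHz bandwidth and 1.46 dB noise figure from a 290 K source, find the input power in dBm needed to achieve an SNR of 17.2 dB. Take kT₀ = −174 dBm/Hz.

Sensitivity = −174 + 10 log₁₀(B) + NF + SNR_min
= −174 + 72.53 + 1.46 + 17.2
= −82.81 dBm → −82.8 dBm

−82.8 dBm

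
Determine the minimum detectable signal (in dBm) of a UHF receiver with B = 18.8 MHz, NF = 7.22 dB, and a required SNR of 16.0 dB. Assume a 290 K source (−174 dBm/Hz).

Sensitivity = −174 + 10 log₁₀(B) + NF + SNR_min
= −174 + 72.74 + 7.22 + 16.0
= −78.04 dBm → −78.0 dBm

−78.0 dBm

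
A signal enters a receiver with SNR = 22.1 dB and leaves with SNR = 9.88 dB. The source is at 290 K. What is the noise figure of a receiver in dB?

NF (dB) = SNR_in(dB) − SNR_out(dB) when the source is at T₀
NF = 22.1 − 9.88 = 12.22 dB

12.22 dB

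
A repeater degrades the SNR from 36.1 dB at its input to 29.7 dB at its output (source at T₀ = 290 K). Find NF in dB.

6.4 dB

NF (dB) = SNR_in(dB) − SNR_out(dB) when the source is at T₀
NF = 36.1 − 29.7 = 6.4 dB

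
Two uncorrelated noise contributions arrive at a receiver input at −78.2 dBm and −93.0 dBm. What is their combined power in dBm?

−78.1 dBm

Convert to linear, add, convert back:
P₁ = 1.51×10⁻¹¹ W, P₂ = 5.01×10⁻¹³ W
P_tot = 1.56×10⁻¹¹ W → 10 log₁₀(P_tot / 10⁻³) = −78.1 dBm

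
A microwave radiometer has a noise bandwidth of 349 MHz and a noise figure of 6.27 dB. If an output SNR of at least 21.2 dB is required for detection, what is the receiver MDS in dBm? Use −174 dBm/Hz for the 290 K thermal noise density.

−61.1 dBm

Sensitivity = −174 + 10 log₁₀(B) + NF + SNR_min
= −174 + 85.43 + 6.27 + 21.2
= −61.10 dBm → −61.1 dBm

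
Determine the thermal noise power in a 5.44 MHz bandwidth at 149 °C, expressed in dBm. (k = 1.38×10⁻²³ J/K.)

−105.0 dBm

T = 149 °C + 273.15 = 422.15 K
P_n = kTB = 1.38×10⁻²³ × 422.15 × 5.44×10⁶ = 3.17×10⁻¹⁴ W
In dBm: 10 log₁₀(3.17×10⁻¹⁴ / 10⁻³) = −105.0 dBm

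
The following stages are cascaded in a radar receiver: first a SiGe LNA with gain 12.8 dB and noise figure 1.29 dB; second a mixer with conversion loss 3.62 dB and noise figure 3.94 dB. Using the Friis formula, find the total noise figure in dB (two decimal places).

1.53 dB

Convert to linear (a loss of L dB is a gain of −L dB): F_i = 10^(NF_i/10), G_i = 10^(G_i,dB/10)
  Stage 1: F_1 = 10^(1.29/10) = 1.346, G_1 = 10^(12.8/10) = 19.05
  Stage 2: F_2 = 10^(3.94/10) = 2.477, G_2 = 10^(−3.62/10) = 0.4345
Friis cascade:
  F = 1.346 + (2.477 − 1)/19.05 = 1.423
NF = 10 log₁₀(1.423) = 1.53 dB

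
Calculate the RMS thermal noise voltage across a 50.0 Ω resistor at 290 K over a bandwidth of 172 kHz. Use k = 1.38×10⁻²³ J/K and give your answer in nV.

V_n = √(4kTRB)
4kTRB = 4 × 1.38×10⁻²³ × 290 × 5.00×10¹ × 1.72×10⁵ = 1.38×10⁻¹³ V²
V_n = √(1.38×10⁻¹³) = 3.71×10⁻⁷ V = 371 nV

371 nV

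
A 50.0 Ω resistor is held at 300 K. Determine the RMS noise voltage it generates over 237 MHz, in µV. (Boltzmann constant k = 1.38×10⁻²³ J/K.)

14.0 µV

V_n = √(4kTRB)
4kTRB = 4 × 1.38×10⁻²³ × 300 × 5.00×10¹ × 2.37×10⁸ = 1.96×10⁻¹⁰ V²
V_n = √(1.96×10⁻¹⁰) = 1.40×10⁻⁵ V = 14.0 µV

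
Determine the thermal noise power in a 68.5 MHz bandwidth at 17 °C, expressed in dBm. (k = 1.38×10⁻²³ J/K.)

T = 17 °C + 273.15 = 290.15 K
P_n = kTB = 1.38×10⁻²³ × 290.15 × 6.85×10⁷ = 2.74×10⁻¹³ W
In dBm: 10 log₁₀(2.74×10⁻¹³ / 10⁻³) = −95.6 dBm

−95.6 dBm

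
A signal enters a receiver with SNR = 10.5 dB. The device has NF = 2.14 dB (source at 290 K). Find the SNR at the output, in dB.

8.36 dB

By definition F = SNR_in/SNR_out, so in dB: SNR_out = SNR_in − NF
SNR_out = 10.5 − 2.14 = 8.36 dB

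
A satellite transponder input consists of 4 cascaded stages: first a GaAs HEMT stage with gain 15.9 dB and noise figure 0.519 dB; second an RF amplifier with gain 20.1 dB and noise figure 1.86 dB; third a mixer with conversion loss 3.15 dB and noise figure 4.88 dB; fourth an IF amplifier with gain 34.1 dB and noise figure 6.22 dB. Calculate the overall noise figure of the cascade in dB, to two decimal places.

Convert to linear (a loss of L dB is a gain of −L dB): F_i = 10^(NF_i/10), G_i = 10^(G_i,dB/10)
  Stage 1: F_1 = 10^(0.519/10) = 1.127, G_1 = 10^(15.9/10) = 38.90
  Stage 2: F_2 = 10^(1.86/10) = 1.535, G_2 = 10^(20.1/10) = 102.3
  Stage 3: F_3 = 10^(4.88/10) = 3.076, G_3 = 10^(−3.15/10) = 0.4842
  Stage 4: F_4 = 10^(6.22/10) = 4.188, G_4 = 10^(34.1/10) = 2570
Friis cascade:
  F = 1.127 + (1.535 − 1)/38.90 + (3.076 − 1)/3981 + (4.188 − 1)/1928 = 1.143
NF = 10 log₁₀(1.143) = 0.58 dB

0.58 dB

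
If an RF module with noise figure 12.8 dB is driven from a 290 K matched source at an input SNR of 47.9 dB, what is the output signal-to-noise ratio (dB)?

35.1 dB

By definition F = SNR_in/SNR_out, so in dB: SNR_out = SNR_in − NF
SNR_out = 47.9 − 12.8 = 35.1 dB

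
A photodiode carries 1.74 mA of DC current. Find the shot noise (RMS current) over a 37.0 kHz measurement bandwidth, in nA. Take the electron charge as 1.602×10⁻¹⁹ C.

4.54 nA

I_n = √(2qI·B)
2qI·B = 2 × 1.602×10⁻¹⁹ × 1.74×10⁻³ × 3.70×10⁴ = 2.06×10⁻¹⁷ A²
I_n = √(2.06×10⁻¹⁷) = 4.54×10⁻⁹ A = 4.54 nA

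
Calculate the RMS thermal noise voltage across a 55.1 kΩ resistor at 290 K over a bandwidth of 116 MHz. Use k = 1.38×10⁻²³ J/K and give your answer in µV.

V_n = √(4kTRB)
4kTRB = 4 × 1.38×10⁻²³ × 290 × 5.51×10⁴ × 1.16×10⁸ = 1.02×10⁻⁷ V²
V_n = √(1.02×10⁻⁷) = 3.20×10⁻⁴ V = 320 µV

320 µV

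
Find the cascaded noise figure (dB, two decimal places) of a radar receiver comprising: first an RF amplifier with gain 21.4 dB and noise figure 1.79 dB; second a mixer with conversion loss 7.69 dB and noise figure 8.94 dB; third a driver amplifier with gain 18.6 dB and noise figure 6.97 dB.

2.38 dB

Convert to linear (a loss of L dB is a gain of −L dB): F_i = 10^(NF_i/10), G_i = 10^(G_i,dB/10)
  Stage 1: F_1 = 10^(1.79/10) = 1.510, G_1 = 10^(21.4/10) = 138.0
  Stage 2: F_2 = 10^(8.94/10) = 7.834, G_2 = 10^(−7.69/10) = 0.1702
  Stage 3: F_3 = 10^(6.97/10) = 4.977, G_3 = 10^(18.6/10) = 72.44
Friis cascade:
  F = 1.510 + (7.834 − 1)/138.0 + (4.977 − 1)/23.50 = 1.729
NF = 10 log₁₀(1.729) = 2.38 dB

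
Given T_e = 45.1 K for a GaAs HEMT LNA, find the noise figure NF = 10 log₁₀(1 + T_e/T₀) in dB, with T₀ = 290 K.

F = 1 + T_e/T₀ = 1 + 45.1/290 = 1.15552
NF = 10 log₁₀(1.15552) = 0.628 dB

0.628 dB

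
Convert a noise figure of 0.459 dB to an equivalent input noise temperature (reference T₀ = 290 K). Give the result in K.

F = 10^(0.459/10) = 1.11148
T_e = (F − 1)·T₀ = (1.11148 − 1) × 290 = 32.3 K

32.3 K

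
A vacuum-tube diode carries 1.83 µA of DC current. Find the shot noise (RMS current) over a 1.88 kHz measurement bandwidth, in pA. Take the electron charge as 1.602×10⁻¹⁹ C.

33.2 pA

I_n = √(2qI·B)
2qI·B = 2 × 1.602×10⁻¹⁹ × 1.83×10⁻⁶ × 1.88×10³ = 1.10×10⁻²¹ A²
I_n = √(1.10×10⁻²¹) = 3.32×10⁻¹¹ A = 33.2 pA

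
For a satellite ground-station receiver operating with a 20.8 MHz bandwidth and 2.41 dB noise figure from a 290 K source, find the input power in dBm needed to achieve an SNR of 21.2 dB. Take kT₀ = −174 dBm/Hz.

−77.2 dBm

Sensitivity = −174 + 10 log₁₀(B) + NF + SNR_min
= −174 + 73.18 + 2.41 + 21.2
= −77.21 dBm → −77.2 dBm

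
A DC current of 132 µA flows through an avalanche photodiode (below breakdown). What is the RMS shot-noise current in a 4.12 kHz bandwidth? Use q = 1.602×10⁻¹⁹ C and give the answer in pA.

I_n = √(2qI·B)
2qI·B = 2 × 1.602×10⁻¹⁹ × 1.32×10⁻⁴ × 4.12×10³ = 1.74×10⁻¹⁹ A²
I_n = √(1.74×10⁻¹⁹) = 4.17×10⁻¹⁰ A = 417 pA

417 pA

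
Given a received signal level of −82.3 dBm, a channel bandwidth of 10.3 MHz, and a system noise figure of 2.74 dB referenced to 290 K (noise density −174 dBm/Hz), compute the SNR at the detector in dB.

18.8 dB

Noise floor: N = −174 + 10 log₁₀(B) + NF
10 log₁₀(1.03×10⁷) = 70.13 dB
N = −174 + 70.13 + 2.74 = −101.13 dBm
SNR = P_sig − N = −82.3 − (−101.13) = 18.83 dB → 18.8 dB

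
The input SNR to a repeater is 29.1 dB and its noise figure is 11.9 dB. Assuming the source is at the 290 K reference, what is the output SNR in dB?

17.2 dB

By definition F = SNR_in/SNR_out, so in dB: SNR_out = SNR_in − NF
SNR_out = 29.1 − 11.9 = 17.2 dB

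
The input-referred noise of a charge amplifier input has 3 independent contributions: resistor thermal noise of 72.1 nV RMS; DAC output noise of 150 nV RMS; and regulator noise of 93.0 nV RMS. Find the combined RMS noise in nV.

191 nV

Uncorrelated sources add in power (mean-square): V_tot = √(ΣV_i²)
V_tot = √[(7.21×10⁻⁸)² + (1.50×10⁻⁷)² + (9.30×10⁻⁸)²] = 1.91×10⁻⁷ V = 191 nV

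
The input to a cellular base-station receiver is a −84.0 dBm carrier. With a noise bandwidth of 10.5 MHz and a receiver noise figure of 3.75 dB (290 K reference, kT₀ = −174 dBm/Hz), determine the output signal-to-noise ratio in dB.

16.0 dB

Noise floor: N = −174 + 10 log₁₀(B) + NF
10 log₁₀(1.05×10⁷) = 70.21 dB
N = −174 + 70.21 + 3.75 = −100.04 dBm
SNR = P_sig − N = −84.0 − (−100.04) = 16.04 dB → 16.0 dB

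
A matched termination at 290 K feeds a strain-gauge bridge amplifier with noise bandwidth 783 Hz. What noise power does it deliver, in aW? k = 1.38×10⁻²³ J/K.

P_n = kTB = 1.38×10⁻²³ × 290 × 7.83×10² = 3.13×10⁻¹⁸ W = 3.13 aW

3.13 aW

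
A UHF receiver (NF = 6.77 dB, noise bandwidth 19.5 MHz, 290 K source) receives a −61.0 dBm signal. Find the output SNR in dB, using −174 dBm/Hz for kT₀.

33.3 dB

Noise floor: N = −174 + 10 log₁₀(B) + NF
10 log₁₀(1.95×10⁷) = 72.9 dB
N = −174 + 72.9 + 6.77 = −94.33 dBm
SNR = P_sig − N = −61.0 − (−94.33) = 33.33 dB → 33.3 dB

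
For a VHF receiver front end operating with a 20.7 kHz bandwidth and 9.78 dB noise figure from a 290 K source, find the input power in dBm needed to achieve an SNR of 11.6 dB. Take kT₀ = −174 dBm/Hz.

Sensitivity = −174 + 10 log₁₀(B) + NF + SNR_min
= −174 + 43.16 + 9.78 + 11.6
= −109.46 dBm → −109.5 dBm

−109.5 dBm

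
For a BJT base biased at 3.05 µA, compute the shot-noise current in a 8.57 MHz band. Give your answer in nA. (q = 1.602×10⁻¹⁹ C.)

I_n = √(2qI·B)
2qI·B = 2 × 1.602×10⁻¹⁹ × 3.05×10⁻⁶ × 8.57×10⁶ = 8.37×10⁻¹⁸ A²
I_n = √(8.37×10⁻¹⁸) = 2.89×10⁻⁹ A = 2.89 nA

2.89 nA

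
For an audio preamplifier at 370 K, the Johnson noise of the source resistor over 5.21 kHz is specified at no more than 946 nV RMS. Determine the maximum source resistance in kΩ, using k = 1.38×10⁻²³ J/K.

Johnson–Nyquist: V_n = √(4kTRB) ⇒ R = V_n² / (4kTB)
4kTB = 4 × 1.38×10⁻²³ × 370 × 5.21×10³ = 1.06×10⁻¹⁶
R = (9.46×10⁻⁷)² / 1.06×10⁻¹⁶ = 8.41×10³ Ω = 8.41 kΩ

8.41 kΩ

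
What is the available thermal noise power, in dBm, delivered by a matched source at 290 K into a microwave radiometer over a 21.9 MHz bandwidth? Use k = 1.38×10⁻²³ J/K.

−100.6 dBm

P_n = kTB = 1.38×10⁻²³ × 290 × 2.19×10⁷ = 8.76×10⁻¹⁴ W
In dBm: 10 log₁₀(8.76×10⁻¹⁴ / 10⁻³) = −100.6 dBm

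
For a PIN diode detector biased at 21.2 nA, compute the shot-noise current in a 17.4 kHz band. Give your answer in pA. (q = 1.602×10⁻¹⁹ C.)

I_n = √(2qI·B)
2qI·B = 2 × 1.602×10⁻¹⁹ × 2.12×10⁻⁸ × 1.74×10⁴ = 1.18×10⁻²² A²
I_n = √(1.18×10⁻²²) = 1.09×10⁻¹¹ A = 10.9 pA

10.9 pA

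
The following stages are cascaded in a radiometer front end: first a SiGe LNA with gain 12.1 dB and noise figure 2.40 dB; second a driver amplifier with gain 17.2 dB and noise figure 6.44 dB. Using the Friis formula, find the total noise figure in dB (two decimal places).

Convert to linear (a loss of L dB is a gain of −L dB): F_i = 10^(NF_i/10), G_i = 10^(G_i,dB/10)
  Stage 1: F_1 = 10^(2.40/10) = 1.738, G_1 = 10^(12.1/10) = 16.22
  Stage 2: F_2 = 10^(6.44/10) = 4.406, G_2 = 10^(17.2/10) = 52.48
Friis cascade:
  F = 1.738 + (4.406 − 1)/16.22 = 1.948
NF = 10 log₁₀(1.948) = 2.90 dB

2.90 dB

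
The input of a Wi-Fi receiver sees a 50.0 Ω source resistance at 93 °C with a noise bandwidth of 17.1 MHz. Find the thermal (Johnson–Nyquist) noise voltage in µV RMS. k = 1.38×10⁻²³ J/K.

4.16 µV

T = 93 °C + 273.15 = 366.15 K
V_n = √(4kTRB)
4kTRB = 4 × 1.38×10⁻²³ × 366.15 × 5.00×10¹ × 1.71×10⁷ = 1.73×10⁻¹¹ V²
V_n = √(1.73×10⁻¹¹) = 4.16×10⁻⁶ V = 4.16 µV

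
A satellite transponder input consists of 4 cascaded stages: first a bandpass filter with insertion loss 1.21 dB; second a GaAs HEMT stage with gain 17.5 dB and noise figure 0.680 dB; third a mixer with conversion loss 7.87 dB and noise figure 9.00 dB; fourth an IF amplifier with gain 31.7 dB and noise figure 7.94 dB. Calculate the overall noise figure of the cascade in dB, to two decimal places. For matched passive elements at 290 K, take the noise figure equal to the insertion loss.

3.91 dB

Convert to linear (a loss of L dB is a gain of −L dB): F_i = 10^(NF_i/10), G_i = 10^(G_i,dB/10)
  Stage 1: F_1 = 10^(1.21/10) = 1.321, G_1 = 10^(−1.21/10) = 0.7568
  Stage 2: F_2 = 10^(0.680/10) = 1.169, G_2 = 10^(17.5/10) = 56.23
  Stage 3: F_3 = 10^(9.00/10) = 7.943, G_3 = 10^(−7.87/10) = 0.1633
  Stage 4: F_4 = 10^(7.94/10) = 6.223, G_4 = 10^(31.7/10) = 1479
Friis cascade:
  F = 1.321 + (1.169 − 1)/0.7568 + (7.943 − 1)/42.56 + (6.223 − 1)/6.950 = 2.460
NF = 10 log₁₀(2.460) = 3.91 dB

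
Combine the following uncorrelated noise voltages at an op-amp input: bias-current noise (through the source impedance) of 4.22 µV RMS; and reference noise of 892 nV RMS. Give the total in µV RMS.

4.31 µV

Uncorrelated sources add in power (mean-square): V_tot = √(ΣV_i²)
V_tot = √[(4.22×10⁻⁶)² + (8.92×10⁻⁷)²] = 4.31×10⁻⁶ V = 4.31 µV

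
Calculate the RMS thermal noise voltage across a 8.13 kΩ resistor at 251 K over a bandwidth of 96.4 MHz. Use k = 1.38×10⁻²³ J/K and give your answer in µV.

V_n = √(4kTRB)
4kTRB = 4 × 1.38×10⁻²³ × 251 × 8.13×10³ × 9.64×10⁷ = 1.09×10⁻⁸ V²
V_n = √(1.09×10⁻⁸) = 1.04×10⁻⁴ V = 104 µV

104 µV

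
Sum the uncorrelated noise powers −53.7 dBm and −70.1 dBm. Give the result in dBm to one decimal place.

−53.6 dBm

Convert to linear, add, convert back:
P₁ = 4.27×10⁻⁹ W, P₂ = 9.77×10⁻¹¹ W
P_tot = 4.36×10⁻⁹ W → 10 log₁₀(P_tot / 10⁻³) = −53.6 dBm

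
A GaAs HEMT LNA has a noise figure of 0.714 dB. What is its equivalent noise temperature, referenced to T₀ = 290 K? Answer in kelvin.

F = 10^(0.714/10) = 1.17869
T_e = (F − 1)·T₀ = (1.17869 − 1) × 290 = 51.8 K

51.8 K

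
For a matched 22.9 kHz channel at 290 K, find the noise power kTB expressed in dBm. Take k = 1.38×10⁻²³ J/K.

−130.4 dBm

P_n = kTB = 1.38×10⁻²³ × 290 × 2.29×10⁴ = 9.16×10⁻¹⁷ W
In dBm: 10 log₁₀(9.16×10⁻¹⁷ / 10⁻³) = −130.4 dBm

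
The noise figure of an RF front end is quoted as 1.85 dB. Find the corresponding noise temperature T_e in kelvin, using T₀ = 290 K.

154 K

F = 10^(1.85/10) = 1.53109
T_e = (F − 1)·T₀ = (1.53109 − 1) × 290 = 154 K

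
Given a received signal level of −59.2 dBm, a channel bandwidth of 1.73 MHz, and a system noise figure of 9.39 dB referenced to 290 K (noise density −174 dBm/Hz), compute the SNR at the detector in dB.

Noise floor: N = −174 + 10 log₁₀(B) + NF
10 log₁₀(1.73×10⁶) = 62.38 dB
N = −174 + 62.38 + 9.39 = −102.23 dBm
SNR = P_sig − N = −59.2 − (−102.23) = 43.03 dB → 43.0 dB

43.0 dB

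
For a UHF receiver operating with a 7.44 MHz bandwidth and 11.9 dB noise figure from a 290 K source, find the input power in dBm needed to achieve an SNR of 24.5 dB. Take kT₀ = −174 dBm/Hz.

Sensitivity = −174 + 10 log₁₀(B) + NF + SNR_min
= −174 + 68.72 + 11.9 + 24.5
= −68.88 dBm → −68.9 dBm

−68.9 dBm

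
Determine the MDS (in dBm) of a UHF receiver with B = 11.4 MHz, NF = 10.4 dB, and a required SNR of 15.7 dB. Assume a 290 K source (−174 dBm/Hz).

−77.3 dBm

Sensitivity = −174 + 10 log₁₀(B) + NF + SNR_min
= −174 + 70.57 + 10.4 + 15.7
= −77.33 dBm → −77.3 dBm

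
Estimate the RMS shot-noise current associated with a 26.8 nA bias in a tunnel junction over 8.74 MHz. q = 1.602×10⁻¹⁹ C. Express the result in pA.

274 pA

I_n = √(2qI·B)
2qI·B = 2 × 1.602×10⁻¹⁹ × 2.68×10⁻⁸ × 8.74×10⁶ = 7.50×10⁻²⁰ A²
I_n = √(7.50×10⁻²⁰) = 2.74×10⁻¹⁰ A = 274 pA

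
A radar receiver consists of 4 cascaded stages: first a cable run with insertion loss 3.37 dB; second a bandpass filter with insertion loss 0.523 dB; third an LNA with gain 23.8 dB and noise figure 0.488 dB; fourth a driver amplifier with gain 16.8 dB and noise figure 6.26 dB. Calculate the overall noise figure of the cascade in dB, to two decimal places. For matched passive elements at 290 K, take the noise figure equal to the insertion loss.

4.43 dB

Convert to linear (a loss of L dB is a gain of −L dB): F_i = 10^(NF_i/10), G_i = 10^(G_i,dB/10)
  Stage 1: F_1 = 10^(3.37/10) = 2.173, G_1 = 10^(−3.37/10) = 0.4603
  Stage 2: F_2 = 10^(0.523/10) = 1.128, G_2 = 10^(−0.523/10) = 0.8865
  Stage 3: F_3 = 10^(0.488/10) = 1.119, G_3 = 10^(23.8/10) = 239.9
  Stage 4: F_4 = 10^(6.26/10) = 4.227, G_4 = 10^(16.8/10) = 47.86
Friis cascade:
  F = 2.173 + (1.128 − 1)/0.4603 + (1.119 − 1)/0.4080 + (4.227 − 1)/97.88 = 2.775
NF = 10 log₁₀(2.775) = 4.43 dB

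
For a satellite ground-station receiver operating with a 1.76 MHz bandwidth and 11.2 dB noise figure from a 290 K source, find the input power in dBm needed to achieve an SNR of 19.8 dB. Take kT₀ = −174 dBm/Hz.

Sensitivity = −174 + 10 log₁₀(B) + NF + SNR_min
= −174 + 62.46 + 11.2 + 19.8
= −80.54 dBm → −80.5 dBm

−80.5 dBm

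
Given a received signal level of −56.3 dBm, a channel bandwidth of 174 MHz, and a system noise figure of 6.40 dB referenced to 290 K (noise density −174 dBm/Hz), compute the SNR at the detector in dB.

Noise floor: N = −174 + 10 log₁₀(B) + NF
10 log₁₀(1.74×10⁸) = 82.41 dB
N = −174 + 82.41 + 6.40 = −85.19 dBm
SNR = P_sig − N = −56.3 − (−85.19) = 28.89 dB → 28.9 dB

28.9 dB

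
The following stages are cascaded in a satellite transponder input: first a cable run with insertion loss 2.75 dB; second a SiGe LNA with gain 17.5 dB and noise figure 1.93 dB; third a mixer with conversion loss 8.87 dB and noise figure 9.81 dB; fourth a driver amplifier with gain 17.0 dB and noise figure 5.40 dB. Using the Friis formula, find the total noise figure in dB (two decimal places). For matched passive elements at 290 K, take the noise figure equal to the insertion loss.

5.87 dB

Convert to linear (a loss of L dB is a gain of −L dB): F_i = 10^(NF_i/10), G_i = 10^(G_i,dB/10)
  Stage 1: F_1 = 10^(2.75/10) = 1.884, G_1 = 10^(−2.75/10) = 0.5309
  Stage 2: F_2 = 10^(1.93/10) = 1.560, G_2 = 10^(17.5/10) = 56.23
  Stage 3: F_3 = 10^(9.81/10) = 9.572, G_3 = 10^(−8.87/10) = 0.1297
  Stage 4: F_4 = 10^(5.40/10) = 3.467, G_4 = 10^(17.0/10) = 50.12
Friis cascade:
  F = 1.884 + (1.560 − 1)/0.5309 + (9.572 − 1)/29.85 + (3.467 − 1)/3.873 = 3.862
NF = 10 log₁₀(3.862) = 5.87 dB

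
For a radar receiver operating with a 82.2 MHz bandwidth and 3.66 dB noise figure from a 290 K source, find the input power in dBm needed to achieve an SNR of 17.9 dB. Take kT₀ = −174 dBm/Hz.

−73.3 dBm

Sensitivity = −174 + 10 log₁₀(B) + NF + SNR_min
= −174 + 79.15 + 3.66 + 17.9
= −73.29 dBm → −73.3 dBm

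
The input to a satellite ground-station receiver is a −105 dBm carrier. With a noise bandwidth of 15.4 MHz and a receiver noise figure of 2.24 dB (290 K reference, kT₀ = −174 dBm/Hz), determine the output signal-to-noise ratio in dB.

−5.1 dB

Noise floor: N = −174 + 10 log₁₀(B) + NF
10 log₁₀(1.54×10⁷) = 71.88 dB
N = −174 + 71.88 + 2.24 = −99.88 dBm
SNR = P_sig − N = −105 − (−99.88) = −5.12 dB → −5.1 dB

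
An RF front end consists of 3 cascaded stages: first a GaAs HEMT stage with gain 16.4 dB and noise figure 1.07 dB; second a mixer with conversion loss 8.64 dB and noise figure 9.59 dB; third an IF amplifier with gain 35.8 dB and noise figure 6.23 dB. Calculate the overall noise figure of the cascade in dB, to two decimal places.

3.01 dB

Convert to linear (a loss of L dB is a gain of −L dB): F_i = 10^(NF_i/10), G_i = 10^(G_i,dB/10)
  Stage 1: F_1 = 10^(1.07/10) = 1.279, G_1 = 10^(16.4/10) = 43.65
  Stage 2: F_2 = 10^(9.59/10) = 9.099, G_2 = 10^(−8.64/10) = 0.1368
  Stage 3: F_3 = 10^(6.23/10) = 4.198, G_3 = 10^(35.8/10) = 3802
Friis cascade:
  F = 1.279 + (9.099 − 1)/43.65 + (4.198 − 1)/5.970 = 2.000
NF = 10 log₁₀(2.000) = 3.01 dB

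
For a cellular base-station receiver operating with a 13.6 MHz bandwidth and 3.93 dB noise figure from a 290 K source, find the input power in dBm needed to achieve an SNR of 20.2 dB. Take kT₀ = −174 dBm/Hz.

Sensitivity = −174 + 10 log₁₀(B) + NF + SNR_min
= −174 + 71.34 + 3.93 + 20.2
= −78.53 dBm → −78.5 dBm

−78.5 dBm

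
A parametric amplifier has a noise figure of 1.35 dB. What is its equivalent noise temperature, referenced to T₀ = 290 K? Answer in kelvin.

106 K

F = 10^(1.35/10) = 1.36458
T_e = (F − 1)·T₀ = (1.36458 − 1) × 290 = 106 K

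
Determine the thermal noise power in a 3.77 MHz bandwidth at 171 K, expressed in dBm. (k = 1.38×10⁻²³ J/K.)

−110.5 dBm

P_n = kTB = 1.38×10⁻²³ × 171 × 3.77×10⁶ = 8.90×10⁻¹⁵ W
In dBm: 10 log₁₀(8.90×10⁻¹⁵ / 10⁻³) = −110.5 dBm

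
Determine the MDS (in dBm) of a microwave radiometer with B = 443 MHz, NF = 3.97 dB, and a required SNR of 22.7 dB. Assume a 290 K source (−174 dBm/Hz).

Sensitivity = −174 + 10 log₁₀(B) + NF + SNR_min
= −174 + 86.46 + 3.97 + 22.7
= −60.87 dBm → −60.9 dBm

−60.9 dBm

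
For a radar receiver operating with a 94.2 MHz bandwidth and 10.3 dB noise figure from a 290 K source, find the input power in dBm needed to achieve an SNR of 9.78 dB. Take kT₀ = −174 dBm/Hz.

−74.2 dBm

Sensitivity = −174 + 10 log₁₀(B) + NF + SNR_min
= −174 + 79.74 + 10.3 + 9.78
= −74.18 dBm → −74.2 dBm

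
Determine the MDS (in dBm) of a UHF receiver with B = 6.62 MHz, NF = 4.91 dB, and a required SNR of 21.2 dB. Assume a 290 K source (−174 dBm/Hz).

−79.7 dBm

Sensitivity = −174 + 10 log₁₀(B) + NF + SNR_min
= −174 + 68.21 + 4.91 + 21.2
= −79.68 dBm → −79.7 dBm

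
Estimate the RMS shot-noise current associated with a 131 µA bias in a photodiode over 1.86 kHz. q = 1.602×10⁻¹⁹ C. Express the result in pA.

279 pA

I_n = √(2qI·B)
2qI·B = 2 × 1.602×10⁻¹⁹ × 1.31×10⁻⁴ × 1.86×10³ = 7.81×10⁻²⁰ A²
I_n = √(7.81×10⁻²⁰) = 2.79×10⁻¹⁰ A = 279 pA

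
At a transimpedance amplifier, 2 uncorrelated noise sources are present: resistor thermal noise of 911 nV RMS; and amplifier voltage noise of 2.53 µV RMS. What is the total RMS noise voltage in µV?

2.69 µV

Uncorrelated sources add in power (mean-square): V_tot = √(ΣV_i²)
V_tot = √[(9.11×10⁻⁷)² + (2.53×10⁻⁶)²] = 2.69×10⁻⁶ V = 2.69 µV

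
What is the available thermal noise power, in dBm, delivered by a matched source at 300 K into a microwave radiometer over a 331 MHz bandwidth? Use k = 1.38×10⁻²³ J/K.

P_n = kTB = 1.38×10⁻²³ × 300 × 3.31×10⁸ = 1.37×10⁻¹² W
In dBm: 10 log₁₀(1.37×10⁻¹² / 10⁻³) = −88.6 dBm

−88.6 dBm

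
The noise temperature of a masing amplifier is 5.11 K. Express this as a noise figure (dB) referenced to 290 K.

0.076 dB

F = 1 + T_e/T₀ = 1 + 5.11/290 = 1.01762
NF = 10 log₁₀(1.01762) = 0.076 dB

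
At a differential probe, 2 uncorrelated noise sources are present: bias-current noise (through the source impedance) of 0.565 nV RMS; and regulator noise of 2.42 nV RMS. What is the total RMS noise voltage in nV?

2.49 nV

Uncorrelated sources add in power (mean-square): V_tot = √(ΣV_i²)
V_tot = √[(5.65×10⁻¹⁰)² + (2.42×10⁻⁹)²] = 2.49×10⁻⁹ V = 2.49 nV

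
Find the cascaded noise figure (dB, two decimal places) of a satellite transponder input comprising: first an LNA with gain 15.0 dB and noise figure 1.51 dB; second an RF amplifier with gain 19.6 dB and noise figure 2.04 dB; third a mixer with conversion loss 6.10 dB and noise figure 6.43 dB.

1.57 dB

Convert to linear (a loss of L dB is a gain of −L dB): F_i = 10^(NF_i/10), G_i = 10^(G_i,dB/10)
  Stage 1: F_1 = 10^(1.51/10) = 1.416, G_1 = 10^(15.0/10) = 31.62
  Stage 2: F_2 = 10^(2.04/10) = 1.600, G_2 = 10^(19.6/10) = 91.20
  Stage 3: F_3 = 10^(6.43/10) = 4.395, G_3 = 10^(−6.10/10) = 0.2455
Friis cascade:
  F = 1.416 + (1.600 − 1)/31.62 + (4.395 − 1)/2884 = 1.436
NF = 10 log₁₀(1.436) = 1.57 dB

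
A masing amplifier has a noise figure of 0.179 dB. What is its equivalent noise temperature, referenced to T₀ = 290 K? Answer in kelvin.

F = 10^(0.179/10) = 1.04208
T_e = (F − 1)·T₀ = (1.04208 − 1) × 290 = 12.2 K

12.2 K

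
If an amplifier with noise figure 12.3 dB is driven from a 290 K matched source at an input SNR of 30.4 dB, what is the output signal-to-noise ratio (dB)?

By definition F = SNR_in/SNR_out, so in dB: SNR_out = SNR_in − NF
SNR_out = 30.4 − 12.3 = 18.1 dB

18.1 dB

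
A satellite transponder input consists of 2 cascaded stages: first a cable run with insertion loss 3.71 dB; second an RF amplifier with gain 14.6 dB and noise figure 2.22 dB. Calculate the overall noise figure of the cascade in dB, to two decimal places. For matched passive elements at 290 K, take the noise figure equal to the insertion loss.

Convert to linear (a loss of L dB is a gain of −L dB): F_i = 10^(NF_i/10), G_i = 10^(G_i,dB/10)
  Stage 1: F_1 = 10^(3.71/10) = 2.350, G_1 = 10^(−3.71/10) = 0.4256
  Stage 2: F_2 = 10^(2.22/10) = 1.667, G_2 = 10^(14.6/10) = 28.84
Friis cascade:
  F = 2.350 + (1.667 − 1)/0.4256 = 3.917
NF = 10 log₁₀(3.917) = 5.93 dB

5.93 dB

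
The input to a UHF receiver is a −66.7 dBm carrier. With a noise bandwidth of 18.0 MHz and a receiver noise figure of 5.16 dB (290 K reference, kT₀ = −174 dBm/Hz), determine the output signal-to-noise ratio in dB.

29.6 dB

Noise floor: N = −174 + 10 log₁₀(B) + NF
10 log₁₀(1.80×10⁷) = 72.55 dB
N = −174 + 72.55 + 5.16 = −96.29 dBm
SNR = P_sig − N = −66.7 − (−96.29) = 29.59 dB → 29.6 dB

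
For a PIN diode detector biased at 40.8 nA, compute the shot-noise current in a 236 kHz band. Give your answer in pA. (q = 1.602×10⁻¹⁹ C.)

I_n = √(2qI·B)
2qI·B = 2 × 1.602×10⁻¹⁹ × 4.08×10⁻⁸ × 2.36×10⁵ = 3.09×10⁻²¹ A²
I_n = √(3.09×10⁻²¹) = 5.55×10⁻¹¹ A = 55.5 pA

55.5 pA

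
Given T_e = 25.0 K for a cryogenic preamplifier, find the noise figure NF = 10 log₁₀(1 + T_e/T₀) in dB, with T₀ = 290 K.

0.359 dB

F = 1 + T_e/T₀ = 1 + 25.0/290 = 1.08621
NF = 10 log₁₀(1.08621) = 0.359 dB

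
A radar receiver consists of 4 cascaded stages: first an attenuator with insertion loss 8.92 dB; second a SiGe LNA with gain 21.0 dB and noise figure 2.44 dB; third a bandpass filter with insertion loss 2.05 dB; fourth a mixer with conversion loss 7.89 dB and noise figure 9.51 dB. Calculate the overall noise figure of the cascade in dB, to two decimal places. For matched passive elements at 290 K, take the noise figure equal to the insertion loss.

Convert to linear (a loss of L dB is a gain of −L dB): F_i = 10^(NF_i/10), G_i = 10^(G_i,dB/10)
  Stage 1: F_1 = 10^(8.92/10) = 7.798, G_1 = 10^(−8.92/10) = 0.1282
  Stage 2: F_2 = 10^(2.44/10) = 1.754, G_2 = 10^(21.0/10) = 125.9
  Stage 3: F_3 = 10^(2.05/10) = 1.603, G_3 = 10^(−2.05/10) = 0.6237
  Stage 4: F_4 = 10^(9.51/10) = 8.933, G_4 = 10^(−7.89/10) = 0.1626
Friis cascade:
  F = 7.798 + (1.754 − 1)/0.1282 + (1.603 − 1)/16.14 + (8.933 − 1)/10.07 = 14.50
NF = 10 log₁₀(14.50) = 11.61 dB

11.61 dB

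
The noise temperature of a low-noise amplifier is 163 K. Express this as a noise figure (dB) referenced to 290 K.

F = 1 + T_e/T₀ = 1 + 163/290 = 1.56207
NF = 10 log₁₀(1.56207) = 1.94 dB

1.94 dB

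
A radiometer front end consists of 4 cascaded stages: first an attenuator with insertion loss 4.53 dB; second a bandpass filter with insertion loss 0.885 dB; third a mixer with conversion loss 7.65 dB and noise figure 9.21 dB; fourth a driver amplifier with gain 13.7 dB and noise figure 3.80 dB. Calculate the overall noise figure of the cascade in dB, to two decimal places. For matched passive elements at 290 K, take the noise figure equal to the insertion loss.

17.58 dB

Convert to linear (a loss of L dB is a gain of −L dB): F_i = 10^(NF_i/10), G_i = 10^(G_i,dB/10)
  Stage 1: F_1 = 10^(4.53/10) = 2.838, G_1 = 10^(−4.53/10) = 0.3524
  Stage 2: F_2 = 10^(0.885/10) = 1.226, G_2 = 10^(−0.885/10) = 0.8156
  Stage 3: F_3 = 10^(9.21/10) = 8.337, G_3 = 10^(−7.65/10) = 0.1718
  Stage 4: F_4 = 10^(3.80/10) = 2.399, G_4 = 10^(13.7/10) = 23.44
Friis cascade:
  F = 2.838 + (1.226 − 1)/0.3524 + (8.337 − 1)/0.2874 + (2.399 − 1)/0.04937 = 57.34
NF = 10 log₁₀(57.34) = 17.58 dB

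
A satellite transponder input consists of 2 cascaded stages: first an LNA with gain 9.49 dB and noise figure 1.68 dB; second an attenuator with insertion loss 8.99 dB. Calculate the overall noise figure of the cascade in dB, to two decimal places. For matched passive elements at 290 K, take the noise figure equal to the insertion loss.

Convert to linear (a loss of L dB is a gain of −L dB): F_i = 10^(NF_i/10), G_i = 10^(G_i,dB/10)
  Stage 1: F_1 = 10^(1.68/10) = 1.472, G_1 = 10^(9.49/10) = 8.892
  Stage 2: F_2 = 10^(8.99/10) = 7.925, G_2 = 10^(−8.99/10) = 0.1262
Friis cascade:
  F = 1.472 + (7.925 − 1)/8.892 = 2.251
NF = 10 log₁₀(2.251) = 3.52 dB

3.52 dB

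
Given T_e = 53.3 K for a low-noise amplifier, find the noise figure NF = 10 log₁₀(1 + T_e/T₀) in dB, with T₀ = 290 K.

0.733 dB

F = 1 + T_e/T₀ = 1 + 53.3/290 = 1.18379
NF = 10 log₁₀(1.18379) = 0.733 dB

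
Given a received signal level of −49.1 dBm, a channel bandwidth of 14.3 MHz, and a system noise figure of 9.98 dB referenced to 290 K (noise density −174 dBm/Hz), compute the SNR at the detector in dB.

43.4 dB

Noise floor: N = −174 + 10 log₁₀(B) + NF
10 log₁₀(1.43×10⁷) = 71.55 dB
N = −174 + 71.55 + 9.98 = −92.47 dBm
SNR = P_sig − N = −49.1 − (−92.47) = 43.37 dB → 43.4 dB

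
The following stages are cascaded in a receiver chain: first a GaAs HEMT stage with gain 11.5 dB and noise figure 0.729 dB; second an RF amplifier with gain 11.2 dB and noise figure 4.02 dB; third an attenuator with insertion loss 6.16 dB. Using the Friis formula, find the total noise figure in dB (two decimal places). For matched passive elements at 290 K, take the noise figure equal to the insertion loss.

1.16 dB

Convert to linear (a loss of L dB is a gain of −L dB): F_i = 10^(NF_i/10), G_i = 10^(G_i,dB/10)
  Stage 1: F_1 = 10^(0.729/10) = 1.183, G_1 = 10^(11.5/10) = 14.13
  Stage 2: F_2 = 10^(4.02/10) = 2.523, G_2 = 10^(11.2/10) = 13.18
  Stage 3: F_3 = 10^(6.16/10) = 4.130, G_3 = 10^(−6.16/10) = 0.2421
Friis cascade:
  F = 1.183 + (2.523 − 1)/14.13 + (4.130 − 1)/186.2 = 1.307
NF = 10 log₁₀(1.307) = 1.16 dB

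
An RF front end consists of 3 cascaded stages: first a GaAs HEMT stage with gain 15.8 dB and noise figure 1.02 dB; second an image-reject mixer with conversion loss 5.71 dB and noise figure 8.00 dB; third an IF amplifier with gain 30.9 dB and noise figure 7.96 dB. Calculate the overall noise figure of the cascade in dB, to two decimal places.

Convert to linear (a loss of L dB is a gain of −L dB): F_i = 10^(NF_i/10), G_i = 10^(G_i,dB/10)
  Stage 1: F_1 = 10^(1.02/10) = 1.265, G_1 = 10^(15.8/10) = 38.02
  Stage 2: F_2 = 10^(8.00/10) = 6.310, G_2 = 10^(−5.71/10) = 0.2685
  Stage 3: F_3 = 10^(7.96/10) = 6.252, G_3 = 10^(30.9/10) = 1230
Friis cascade:
  F = 1.265 + (6.310 − 1)/38.02 + (6.252 − 1)/10.21 = 1.919
NF = 10 log₁₀(1.919) = 2.83 dB

2.83 dB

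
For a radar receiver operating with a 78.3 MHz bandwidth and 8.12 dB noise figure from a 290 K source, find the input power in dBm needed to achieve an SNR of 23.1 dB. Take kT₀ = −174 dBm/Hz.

−63.8 dBm

Sensitivity = −174 + 10 log₁₀(B) + NF + SNR_min
= −174 + 78.94 + 8.12 + 23.1
= −63.84 dBm → −63.8 dBm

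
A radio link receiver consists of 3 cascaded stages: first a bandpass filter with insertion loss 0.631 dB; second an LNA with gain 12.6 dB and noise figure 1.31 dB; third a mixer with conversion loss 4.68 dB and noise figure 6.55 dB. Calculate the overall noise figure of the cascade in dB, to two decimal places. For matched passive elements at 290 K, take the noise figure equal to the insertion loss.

Convert to linear (a loss of L dB is a gain of −L dB): F_i = 10^(NF_i/10), G_i = 10^(G_i,dB/10)
  Stage 1: F_1 = 10^(0.631/10) = 1.156, G_1 = 10^(−0.631/10) = 0.8648
  Stage 2: F_2 = 10^(1.31/10) = 1.352, G_2 = 10^(12.6/10) = 18.20
  Stage 3: F_3 = 10^(6.55/10) = 4.519, G_3 = 10^(−4.68/10) = 0.3404
Friis cascade:
  F = 1.156 + (1.352 − 1)/0.8648 + (4.519 − 1)/15.74 = 1.787
NF = 10 log₁₀(1.787) = 2.52 dB

2.52 dB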